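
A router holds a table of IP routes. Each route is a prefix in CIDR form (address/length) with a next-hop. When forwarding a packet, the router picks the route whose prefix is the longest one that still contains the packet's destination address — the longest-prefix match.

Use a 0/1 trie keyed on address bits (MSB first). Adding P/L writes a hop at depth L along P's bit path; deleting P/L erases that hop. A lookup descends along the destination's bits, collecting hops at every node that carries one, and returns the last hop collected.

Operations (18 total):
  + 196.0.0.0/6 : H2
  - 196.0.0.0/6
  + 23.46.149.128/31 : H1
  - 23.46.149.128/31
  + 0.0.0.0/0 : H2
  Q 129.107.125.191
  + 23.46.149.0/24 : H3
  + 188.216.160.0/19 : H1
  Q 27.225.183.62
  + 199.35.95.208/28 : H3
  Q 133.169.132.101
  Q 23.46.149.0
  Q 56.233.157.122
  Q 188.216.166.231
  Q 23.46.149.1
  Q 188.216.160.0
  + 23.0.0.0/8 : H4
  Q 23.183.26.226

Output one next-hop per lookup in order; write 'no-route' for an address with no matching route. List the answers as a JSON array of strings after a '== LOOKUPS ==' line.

Process each operation:
  + 196.0.0.0/6 (H2) depth=6
  del 196.0.0.0/6 (clear depth 6)
  + 23.46.149.128/31 (H1) depth=31
  del 23.46.149.128/31 (clear depth 31)
  + 0.0.0.0/0 (H2) depth=0
  Q 129.107.125.191: descend 1 ; hops seen [H2] ; pick H2
  + 23.46.149.0/24 (H3) depth=24
  + 188.216.160.0/19 (H1) depth=19
  Q 27.225.183.62: descend 0001 ; hops seen [H2] ; pick H2
  + 199.35.95.208/28 (H3) depth=28
  Q 133.169.132.101: descend 10 ; hops seen [H2] ; pick H2
  Q 23.46.149.0: descend 000101110010111010010101 ; hops seen [H2,H3] ; pick H3
  Q 56.233.157.122: descend 00 ; hops seen [H2] ; pick H2
  Q 188.216.166.231: descend 1011110011011000101 ; hops seen [H2,H1] ; pick H1
  Q 23.46.149.1: descend 000101110010111010010101 ; hops seen [H2,H3] ; pick H3
  Q 188.216.160.0: descend 1011110011011000101 ; hops seen [H2,H1] ; pick H1
  + 23.0.0.0/8 (H4) depth=8
  Q 23.183.26.226: descend 00010111 ; hops seen [H2,H4] ; pick H4

== LOOKUPS ==
["H2","H2","H2","H3","H2","H1","H3","H1","H4"]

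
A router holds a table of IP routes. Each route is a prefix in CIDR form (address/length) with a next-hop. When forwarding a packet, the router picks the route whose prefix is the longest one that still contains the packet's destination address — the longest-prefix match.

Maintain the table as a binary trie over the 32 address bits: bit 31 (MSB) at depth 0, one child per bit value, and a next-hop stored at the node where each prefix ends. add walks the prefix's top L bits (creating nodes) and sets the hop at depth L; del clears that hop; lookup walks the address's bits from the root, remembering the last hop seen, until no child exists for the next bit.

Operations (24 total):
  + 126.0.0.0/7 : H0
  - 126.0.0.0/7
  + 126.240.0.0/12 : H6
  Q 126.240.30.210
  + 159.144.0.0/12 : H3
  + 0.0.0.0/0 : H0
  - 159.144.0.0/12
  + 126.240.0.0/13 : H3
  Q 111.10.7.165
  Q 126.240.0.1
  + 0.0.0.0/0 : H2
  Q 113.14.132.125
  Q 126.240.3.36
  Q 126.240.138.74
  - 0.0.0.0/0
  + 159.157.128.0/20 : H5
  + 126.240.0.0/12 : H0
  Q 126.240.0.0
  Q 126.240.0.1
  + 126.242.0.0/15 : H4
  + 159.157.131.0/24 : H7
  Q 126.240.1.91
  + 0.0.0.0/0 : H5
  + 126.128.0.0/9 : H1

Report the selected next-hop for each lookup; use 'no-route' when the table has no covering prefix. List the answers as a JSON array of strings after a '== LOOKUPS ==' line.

Trace:
  + 126.0.0.0/7 (H0) depth=7
  - 126.0.0.0/7 clear@7
  + 126.240.0.0/12 (H6) depth=12
  lookup 126.240.30.210: bits 011111101111 walk d0:-→d1:-→d2:-→d3:-→d4:-→d5:-→d6:-→d7:-→d8:-→d9:-→d10:-→d11:-→d12:H6 -> H6
  + 159.144.0.0/12 (H3) depth=12
  + 0.0.0.0/0 (H0) depth=0
  - 159.144.0.0/12 clear@12
  + 126.240.0.0/13 (H3) depth=13
  lookup 111.10.7.165: bits 011 walk d0:H0→d1:-→d2:-→d3:- -> H0
  lookup 126.240.0.1: bits 0111111011110 walk d0:H0→d1:-→d2:-→d3:-→d4:-→d5:-→d6:-→d7:-→d8:-→d9:-→d10:-→d11:-→d12:H6→d13:H3 -> H3
  + 0.0.0.0/0 (H2) depth=0
  lookup 113.14.132.125: bits 0111 walk d0:H2→d1:-→d2:-→d3:-→d4:- -> H2
  lookup 126.240.3.36: bits 0111111011110 walk d0:H2→d1:-→d2:-→d3:-→d4:-→d5:-→d6:-→d7:-→d8:-→d9:-→d10:-→d11:-→d12:H6→d13:H3 -> H3
  lookup 126.240.138.74: bits 0111111011110 walk d0:H2→d1:-→d2:-→d3:-→d4:-→d5:-→d6:-→d7:-→d8:-→d9:-→d10:-→d11:-→d12:H6→d13:H3 -> H3
  - 0.0.0.0/0 clear@0
  + 159.157.128.0/20 (H5) depth=20
  + 126.240.0.0/12 (H0) depth=12
  lookup 126.240.0.0: bits 0111111011110 walk d0:-→d1:-→d2:-→d3:-→d4:-→d5:-→d6:-→d7:-→d8:-→d9:-→d10:-→d11:-→d12:H0→d13:H3 -> H3
  lookup 126.240.0.1: bits 0111111011110 walk d0:-→d1:-→d2:-→d3:-→d4:-→d5:-→d6:-→d7:-→d8:-→d9:-→d10:-→d11:-→d12:H0→d13:H3 -> H3
  + 126.242.0.0/15 (H4) depth=15
  + 159.157.131.0/24 (H7) depth=24
  lookup 126.240.1.91: bits 01111110111100 walk d0:-→d1:-→d2:-→d3:-→d4:-→d5:-→d6:-→d7:-→d8:-→d9:-→d10:-→d11:-→d12:H0→d13:H3→d14:- -> H3
  + 0.0.0.0/0 (H5) depth=0
  + 126.128.0.0/9 (H1) depth=9

== LOOKUPS ==
["H6","H0","H3","H2","H3","H3","H3","H3","H3"]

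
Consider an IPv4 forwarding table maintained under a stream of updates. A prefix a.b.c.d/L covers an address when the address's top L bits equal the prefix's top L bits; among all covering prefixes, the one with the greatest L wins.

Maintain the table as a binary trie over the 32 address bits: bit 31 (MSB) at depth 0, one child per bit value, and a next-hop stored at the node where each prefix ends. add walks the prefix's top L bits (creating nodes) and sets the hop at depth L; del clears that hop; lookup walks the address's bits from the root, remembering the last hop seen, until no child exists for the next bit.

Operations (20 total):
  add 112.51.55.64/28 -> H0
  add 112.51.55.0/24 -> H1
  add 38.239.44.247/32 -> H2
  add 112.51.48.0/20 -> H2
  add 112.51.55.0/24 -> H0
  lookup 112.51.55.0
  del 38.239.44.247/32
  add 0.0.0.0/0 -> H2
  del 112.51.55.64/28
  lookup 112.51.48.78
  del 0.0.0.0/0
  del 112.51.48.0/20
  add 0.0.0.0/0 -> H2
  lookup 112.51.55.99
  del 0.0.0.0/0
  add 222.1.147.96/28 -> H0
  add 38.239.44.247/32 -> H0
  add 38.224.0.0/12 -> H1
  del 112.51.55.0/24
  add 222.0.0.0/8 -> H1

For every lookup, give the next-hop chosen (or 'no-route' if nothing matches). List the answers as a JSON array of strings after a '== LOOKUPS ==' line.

Process each operation:
  + 112.51.55.64/28 (H0) depth=28
  + 112.51.55.0/24 (H1) depth=24
  + 38.239.44.247/32 (H2) depth=32
  + 112.51.48.0/20 (H2) depth=20
  + 112.51.55.0/24 (H0) depth=24
  Q 112.51.55.0: descend 0111000000110011001101110 ; hops seen [H2,H0] ; pick H0
  del 38.239.44.247/32 (clear depth 32)
  + 0.0.0.0/0 (H2) depth=0
  del 112.51.55.64/28 (clear depth 28)
  Q 112.51.48.78: descend 011100000011001100110 ; hops seen [H2,H2] ; pick H2
  del 0.0.0.0/0 (clear depth 0)
  del 112.51.48.0/20 (clear depth 20)
  + 0.0.0.0/0 (H2) depth=0
  Q 112.51.55.99: descend 01110000001100110011011101 ; hops seen [H2,H0] ; pick H0
  del 0.0.0.0/0 (clear depth 0)
  + 222.1.147.96/28 (H0) depth=28
  + 38.239.44.247/32 (H0) depth=32
  + 38.224.0.0/12 (H1) depth=12
  del 112.51.55.0/24 (clear depth 24)
  + 222.0.0.0/8 (H1) depth=8

== LOOKUPS ==
["H0","H2","H0"]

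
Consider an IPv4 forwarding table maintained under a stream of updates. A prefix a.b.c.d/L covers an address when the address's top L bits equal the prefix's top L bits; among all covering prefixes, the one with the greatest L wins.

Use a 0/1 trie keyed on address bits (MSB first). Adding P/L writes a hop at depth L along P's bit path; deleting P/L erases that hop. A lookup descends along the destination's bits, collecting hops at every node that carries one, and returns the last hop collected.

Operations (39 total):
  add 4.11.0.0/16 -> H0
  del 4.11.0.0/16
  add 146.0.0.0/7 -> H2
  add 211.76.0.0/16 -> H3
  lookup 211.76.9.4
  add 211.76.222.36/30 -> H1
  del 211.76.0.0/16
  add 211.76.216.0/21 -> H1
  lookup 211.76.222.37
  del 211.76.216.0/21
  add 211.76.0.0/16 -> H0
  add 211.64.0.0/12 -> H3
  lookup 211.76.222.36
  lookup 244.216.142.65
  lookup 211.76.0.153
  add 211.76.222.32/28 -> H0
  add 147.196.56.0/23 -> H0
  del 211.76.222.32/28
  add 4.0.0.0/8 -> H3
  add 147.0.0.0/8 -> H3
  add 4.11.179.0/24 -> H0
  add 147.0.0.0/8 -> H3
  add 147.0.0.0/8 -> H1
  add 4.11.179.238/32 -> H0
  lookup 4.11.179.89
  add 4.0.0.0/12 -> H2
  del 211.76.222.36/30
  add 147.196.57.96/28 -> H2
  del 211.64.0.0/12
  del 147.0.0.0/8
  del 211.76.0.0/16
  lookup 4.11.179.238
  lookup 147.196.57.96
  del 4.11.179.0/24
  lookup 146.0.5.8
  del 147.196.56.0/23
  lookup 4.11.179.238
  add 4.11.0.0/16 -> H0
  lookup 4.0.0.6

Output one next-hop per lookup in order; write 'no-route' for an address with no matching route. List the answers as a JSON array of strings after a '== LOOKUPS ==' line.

Trace:
  add 4.11.0.0/16 -> H0 at depth 16
  - 4.11.0.0/16 clear@16
  add 146.0.0.0/7 -> H2 at depth 7
  add 211.76.0.0/16 -> H3 at depth 16
  ? 211.76.9.4  path d0:-→d1:-→d2:-→d3:-→d4:-→d5:-→d6:-→d7:-→d8:-→d9:-→d10:-→d11:-→d12:-→d13:-→d14:-→d15:-→d16:H3  best=H3
  add 211.76.222.36/30 -> H1 at depth 30
  - 211.76.0.0/16 clear@16
  add 211.76.216.0/21 -> H1 at depth 21
  ? 211.76.222.37  path d0:-→d1:-→d2:-→d3:-→d4:-→d5:-→d6:-→d7:-→d8:-→d9:-→d10:-→d11:-→d12:-→d13:-→d14:-→d15:-→d16:-→d17:-→d18:-→d19:-→d20:-→d21:H1→d22:-→d23:-→d24:-→d25:-→d26:-→d27:-→d28:-→d29:-→d30:H1  best=H1
  - 211.76.216.0/21 clear@21
  add 211.76.0.0/16 -> H0 at depth 16
  add 211.64.0.0/12 -> H3 at depth 12
  ? 211.76.222.36  path d0:-→d1:-→d2:-→d3:-→d4:-→d5:-→d6:-→d7:-→d8:-→d9:-→d10:-→d11:-→d12:H3→d13:-→d14:-→d15:-→d16:H0→d17:-→d18:-→d19:-→d20:-→d21:-→d22:-→d23:-→d24:-→d25:-→d26:-→d27:-→d28:-→d29:-→d30:H1  best=H1
  ? 244.216.142.65  path d0:-→d1:-→d2:-  best=no-route
  ? 211.76.0.153  path d0:-→d1:-→d2:-→d3:-→d4:-→d5:-→d6:-→d7:-→d8:-→d9:-→d10:-→d11:-→d12:H3→d13:-→d14:-→d15:-→d16:H0  best=H0
  add 211.76.222.32/28 -> H0 at depth 28
  add 147.196.56.0/23 -> H0 at depth 23
  - 211.76.222.32/28 clear@28
  add 4.0.0.0/8 -> H3 at depth 8
  add 147.0.0.0/8 -> H3 at depth 8
  add 4.11.179.0/24 -> H0 at depth 24
  add 147.0.0.0/8 -> H3 at depth 8
  add 147.0.0.0/8 -> H1 at depth 8
  add 4.11.179.238/32 -> H0 at depth 32
  ? 4.11.179.89  path d0:-→d1:-→d2:-→d3:-→d4:-→d5:-→d6:-→d7:-→d8:H3→d9:-→d10:-→d11:-→d12:-→d13:-→d14:-→d15:-→d16:-→d17:-→d18:-→d19:-→d20:-→d21:-→d22:-→d23:-→d24:H0  best=H0
  add 4.0.0.0/12 -> H2 at depth 12
  - 211.76.222.36/30 clear@30
  add 147.196.57.96/28 -> H2 at depth 28
  - 211.64.0.0/12 clear@12
  - 147.0.0.0/8 clear@8
  - 211.76.0.0/16 clear@16
  ? 4.11.179.238  path d0:-→d1:-→d2:-→d3:-→d4:-→d5:-→d6:-→d7:-→d8:H3→d9:-→d10:-→d11:-→d12:H2→d13:-→d14:-→d15:-→d16:-→d17:-→d18:-→d19:-→d20:-→d21:-→d22:-→d23:-→d24:H0→d25:-→d26:-→d27:-→d28:-→d29:-→d30:-→d31:-→d32:H0  best=H0
  ? 147.196.57.96  path d0:-→d1:-→d2:-→d3:-→d4:-→d5:-→d6:-→d7:H2→d8:-→d9:-→d10:-→d11:-→d12:-→d13:-→d14:-→d15:-→d16:-→d17:-→d18:-→d19:-→d20:-→d21:-→d22:-→d23:H0→d24:-→d25:-→d26:-→d27:-→d28:H2  best=H2
  - 4.11.179.0/24 clear@24
  ? 146.0.5.8  path d0:-→d1:-→d2:-→d3:-→d4:-→d5:-→d6:-→d7:H2  best=H2
  - 147.196.56.0/23 clear@23
  ? 4.11.179.238  path d0:-→d1:-→d2:-→d3:-→d4:-→d5:-→d6:-→d7:-→d8:H3→d9:-→d10:-→d11:-→d12:H2→d13:-→d14:-→d15:-→d16:-→d17:-→d18:-→d19:-→d20:-→d21:-→d22:-→d23:-→d24:-→d25:-→d26:-→d27:-→d28:-→d29:-→d30:-→d31:-→d32:H0  best=H0
  add 4.11.0.0/16 -> H0 at depth 16
  ? 4.0.0.6  path d0:-→d1:-→d2:-→d3:-→d4:-→d5:-→d6:-→d7:-→d8:H3→d9:-→d10:-→d11:-→d12:H2  best=H2

== LOOKUPS ==
["H3","H1","H1","no-route","H0","H0","H0","H2","H2","H0","H2"]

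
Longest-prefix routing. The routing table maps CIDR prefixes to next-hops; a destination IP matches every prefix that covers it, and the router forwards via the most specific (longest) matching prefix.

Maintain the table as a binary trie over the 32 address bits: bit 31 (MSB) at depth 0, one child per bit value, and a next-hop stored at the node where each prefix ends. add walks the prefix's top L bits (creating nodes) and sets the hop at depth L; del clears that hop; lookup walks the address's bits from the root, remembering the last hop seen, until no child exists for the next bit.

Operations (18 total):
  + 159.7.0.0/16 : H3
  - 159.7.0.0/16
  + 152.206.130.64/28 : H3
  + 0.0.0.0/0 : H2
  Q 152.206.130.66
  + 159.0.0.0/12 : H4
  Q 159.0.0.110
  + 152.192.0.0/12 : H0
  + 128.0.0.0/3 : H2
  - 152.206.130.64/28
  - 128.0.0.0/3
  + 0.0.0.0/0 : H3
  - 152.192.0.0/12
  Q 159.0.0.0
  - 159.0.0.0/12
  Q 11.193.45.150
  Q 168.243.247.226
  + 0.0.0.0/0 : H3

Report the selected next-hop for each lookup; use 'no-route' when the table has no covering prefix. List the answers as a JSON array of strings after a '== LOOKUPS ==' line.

Apply in order:
  add 159.7.0.0/16 -> H3 at depth 16
  - 159.7.0.0/16 clear@16
  add 152.206.130.64/28 -> H3 at depth 28
  add 0.0.0.0/0 -> H2 at depth 0
  Q 152.206.130.66: descend 1001100011001110100000100100 ; hops seen [H2,H3] ; pick H3
  add 159.0.0.0/12 -> H4 at depth 12
  Q 159.0.0.110: descend 1001111100000 ; hops seen [H2,H4] ; pick H4
  add 152.192.0.0/12 -> H0 at depth 12
  add 128.0.0.0/3 -> H2 at depth 3
  - 152.206.130.64/28 clear@28
  - 128.0.0.0/3 clear@3
  add 0.0.0.0/0 -> H3 at depth 0
  - 152.192.0.0/12 clear@12
  Q 159.0.0.0: descend 1001111100000 ; hops seen [H3,H4] ; pick H4
  - 159.0.0.0/12 clear@12
  Q 11.193.45.150: descend ε ; hops seen [H3] ; pick H3
  Q 168.243.247.226: descend 10 ; hops seen [H3] ; pick H3
  add 0.0.0.0/0 -> H3 at depth 0

== LOOKUPS ==
["H3","H4","H4","H3","H3"]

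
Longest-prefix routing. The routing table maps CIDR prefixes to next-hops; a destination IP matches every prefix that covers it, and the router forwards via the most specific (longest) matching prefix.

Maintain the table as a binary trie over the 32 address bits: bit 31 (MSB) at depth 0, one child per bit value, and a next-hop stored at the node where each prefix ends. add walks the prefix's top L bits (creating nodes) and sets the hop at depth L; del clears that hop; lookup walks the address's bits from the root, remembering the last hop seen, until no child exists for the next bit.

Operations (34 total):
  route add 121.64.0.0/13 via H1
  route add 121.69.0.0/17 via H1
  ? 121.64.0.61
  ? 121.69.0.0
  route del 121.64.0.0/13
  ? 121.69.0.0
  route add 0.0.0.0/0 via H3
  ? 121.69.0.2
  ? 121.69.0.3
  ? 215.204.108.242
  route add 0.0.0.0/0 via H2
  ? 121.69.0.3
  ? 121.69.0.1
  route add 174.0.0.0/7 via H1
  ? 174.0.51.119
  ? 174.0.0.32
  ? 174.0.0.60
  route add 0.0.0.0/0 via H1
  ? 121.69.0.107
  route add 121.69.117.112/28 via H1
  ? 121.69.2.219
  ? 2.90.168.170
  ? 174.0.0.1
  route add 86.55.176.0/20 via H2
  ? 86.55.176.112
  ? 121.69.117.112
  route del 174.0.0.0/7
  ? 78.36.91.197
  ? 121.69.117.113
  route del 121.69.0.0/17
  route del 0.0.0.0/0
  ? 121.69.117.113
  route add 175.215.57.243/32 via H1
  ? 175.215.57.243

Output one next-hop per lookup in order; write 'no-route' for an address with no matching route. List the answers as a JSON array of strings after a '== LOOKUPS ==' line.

Trace:
  + 121.64.0.0/13 (H1) depth=13
  + 121.69.0.0/17 (H1) depth=17
  Q 121.64.0.61: descend 0111100101000 ; hops seen [H1] ; pick H1
  Q 121.69.0.0: descend 01111001010001010 ; hops seen [H1,H1] ; pick H1
  del 121.64.0.0/13 (clear depth 13)
  Q 121.69.0.0: descend 01111001010001010 ; hops seen [H1] ; pick H1
  + 0.0.0.0/0 (H3) depth=0
  Q 121.69.0.2: descend 01111001010001010 ; hops seen [H3,H1] ; pick H1
  Q 121.69.0.3: descend 01111001010001010 ; hops seen [H3,H1] ; pick H1
  Q 215.204.108.242: descend ε ; hops seen [H3] ; pick H3
  + 0.0.0.0/0 (H2) depth=0
  Q 121.69.0.3: descend 01111001010001010 ; hops seen [H2,H1] ; pick H1
  Q 121.69.0.1: descend 01111001010001010 ; hops seen [H2,H1] ; pick H1
  + 174.0.0.0/7 (H1) depth=7
  Q 174.0.51.119: descend 1010111 ; hops seen [H2,H1] ; pick H1
  Q 174.0.0.32: descend 1010111 ; hops seen [H2,H1] ; pick H1
  Q 174.0.0.60: descend 1010111 ; hops seen [H2,H1] ; pick H1
  + 0.0.0.0/0 (H1) depth=0
  Q 121.69.0.107: descend 01111001010001010 ; hops seen [H1,H1] ; pick H1
  + 121.69.117.112/28 (H1) depth=28
  Q 121.69.2.219: descend 01111001010001010 ; hops seen [H1,H1] ; pick H1
  Q 2.90.168.170: descend 0 ; hops seen [H1] ; pick H1
  Q 174.0.0.1: descend 1010111 ; hops seen [H1,H1] ; pick H1
  + 86.55.176.0/20 (H2) depth=20
  Q 86.55.176.112: descend 01010110001101111011 ; hops seen [H1,H2] ; pick H2
  Q 121.69.117.112: descend 0111100101000101011101010111 ; hops seen [H1,H1,H1] ; pick H1
  del 174.0.0.0/7 (clear depth 7)
  Q 78.36.91.197: descend 010 ; hops seen [H1] ; pick H1
  Q 121.69.117.113: descend 0111100101000101011101010111 ; hops seen [H1,H1,H1] ; pick H1
  del 121.69.0.0/17 (clear depth 17)
  del 0.0.0.0/0 (clear depth 0)
  Q 121.69.117.113: descend 0111100101000101011101010111 ; hops seen [H1] ; pick H1
  + 175.215.57.243/32 (H1) depth=32
  Q 175.215.57.243: descend 10101111110101110011100111110011 ; hops seen [H1] ; pick H1

== LOOKUPS ==
["H1","H1","H1","H1","H1","H3","H1","H1","H1","H1","H1","H1","H1","H1","H1","H2","H1","H1","H1","H1","H1"]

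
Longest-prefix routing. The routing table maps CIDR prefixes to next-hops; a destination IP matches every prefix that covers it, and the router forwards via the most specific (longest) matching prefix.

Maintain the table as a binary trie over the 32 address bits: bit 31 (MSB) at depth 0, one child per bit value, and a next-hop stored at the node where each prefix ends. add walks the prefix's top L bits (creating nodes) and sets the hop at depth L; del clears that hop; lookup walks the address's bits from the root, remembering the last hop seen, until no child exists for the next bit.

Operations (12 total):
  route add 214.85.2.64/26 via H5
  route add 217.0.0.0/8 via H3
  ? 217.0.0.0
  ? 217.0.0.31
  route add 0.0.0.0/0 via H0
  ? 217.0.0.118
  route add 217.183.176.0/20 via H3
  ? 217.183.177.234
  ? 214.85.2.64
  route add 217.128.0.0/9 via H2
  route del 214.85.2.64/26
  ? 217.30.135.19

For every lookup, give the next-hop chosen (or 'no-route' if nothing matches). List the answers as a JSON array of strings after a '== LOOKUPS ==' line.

Process each operation:
  add 214.85.2.64/26 -> H5 at depth 26
  add 217.0.0.0/8 -> H3 at depth 8
  ? 217.0.0.0  path d0:-→d1:-→d2:-→d3:-→d4:-→d5:-→d6:-→d7:-→d8:H3  best=H3
  ? 217.0.0.31  path d0:-→d1:-→d2:-→d3:-→d4:-→d5:-→d6:-→d7:-→d8:H3  best=H3
  add 0.0.0.0/0 -> H0 at depth 0
  ? 217.0.0.118  path d0:H0→d1:-→d2:-→d3:-→d4:-→d5:-→d6:-→d7:-→d8:H3  best=H3
  add 217.183.176.0/20 -> H3 at depth 20
  ? 217.183.177.234  path d0:H0→d1:-→d2:-→d3:-→d4:-→d5:-→d6:-→d7:-→d8:H3→d9:-→d10:-→d11:-→d12:-→d13:-→d14:-→d15:-→d16:-→d17:-→d18:-→d19:-→d20:H3  best=H3
  ? 214.85.2.64  path d0:H0→d1:-→d2:-→d3:-→d4:-→d5:-→d6:-→d7:-→d8:-→d9:-→d10:-→d11:-→d12:-→d13:-→d14:-→d15:-→d16:-→d17:-→d18:-→d19:-→d20:-→d21:-→d22:-→d23:-→d24:-→d25:-→d26:H5  best=H5
  add 217.128.0.0/9 -> H2 at depth 9
  - 214.85.2.64/26 clear@26
  ? 217.30.135.19  path d0:H0→d1:-→d2:-→d3:-→d4:-→d5:-→d6:-→d7:-→d8:H3  best=H3

== LOOKUPS ==
["H3","H3","H3","H3","H5","H3"]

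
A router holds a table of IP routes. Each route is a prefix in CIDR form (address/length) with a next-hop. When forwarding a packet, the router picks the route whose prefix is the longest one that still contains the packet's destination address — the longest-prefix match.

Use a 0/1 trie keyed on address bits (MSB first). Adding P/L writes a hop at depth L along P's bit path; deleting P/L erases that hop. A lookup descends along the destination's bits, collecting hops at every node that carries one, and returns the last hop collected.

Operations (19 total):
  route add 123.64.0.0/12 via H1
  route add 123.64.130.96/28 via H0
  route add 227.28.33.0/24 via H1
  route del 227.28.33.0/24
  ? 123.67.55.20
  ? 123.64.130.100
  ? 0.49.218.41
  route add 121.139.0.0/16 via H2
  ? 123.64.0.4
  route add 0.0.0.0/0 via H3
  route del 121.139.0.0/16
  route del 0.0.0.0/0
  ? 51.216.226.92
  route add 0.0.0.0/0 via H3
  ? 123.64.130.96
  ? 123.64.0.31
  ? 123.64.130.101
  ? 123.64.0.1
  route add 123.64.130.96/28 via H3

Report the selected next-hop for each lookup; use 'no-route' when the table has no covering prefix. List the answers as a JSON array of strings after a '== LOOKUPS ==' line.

Trace:
  + 123.64.0.0/12 (H1) depth=12
  + 123.64.130.96/28 (H0) depth=28
  + 227.28.33.0/24 (H1) depth=24
  - 227.28.33.0/24 clear@24
  lookup 123.67.55.20: bits 01111011010000 walk d0:-→d1:-→d2:-→d3:-→d4:-→d5:-→d6:-→d7:-→d8:-→d9:-→d10:-→d11:-→d12:H1→d13:-→d14:- -> H1
  lookup 123.64.130.100: bits 0111101101000000100000100110 walk d0:-→d1:-→d2:-→d3:-→d4:-→d5:-→d6:-→d7:-→d8:-→d9:-→d10:-→d11:-→d12:H1→d13:-→d14:-→d15:-→d16:-→d17:-→d18:-→d19:-→d20:-→d21:-→d22:-→d23:-→d24:-→d25:-→d26:-→d27:-→d28:H0 -> H0
  lookup 0.49.218.41: bits 0 walk d0:-→d1:- -> no-route
  + 121.139.0.0/16 (H2) depth=16
  lookup 123.64.0.4: bits 0111101101000000 walk d0:-→d1:-→d2:-→d3:-→d4:-→d5:-→d6:-→d7:-→d8:-→d9:-→d10:-→d11:-→d12:H1→d13:-→d14:-→d15:-→d16:- -> H1
  + 0.0.0.0/0 (H3) depth=0
  - 121.139.0.0/16 clear@16
  - 0.0.0.0/0 clear@0
  lookup 51.216.226.92: bits 0 walk d0:-→d1:- -> no-route
  + 0.0.0.0/0 (H3) depth=0
  lookup 123.64.130.96: bits 0111101101000000100000100110 walk d0:H3→d1:-→d2:-→d3:-→d4:-→d5:-→d6:-→d7:-→d8:-→d9:-→d10:-→d11:-→d12:H1→d13:-→d14:-→d15:-→d16:-→d17:-→d18:-→d19:-→d20:-→d21:-→d22:-→d23:-→d24:-→d25:-→d26:-→d27:-→d28:H0 -> H0
  lookup 123.64.0.31: bits 0111101101000000 walk d0:H3→d1:-→d2:-→d3:-→d4:-→d5:-→d6:-→d7:-→d8:-→d9:-→d10:-→d11:-→d12:H1→d13:-→d14:-→d15:-→d16:- -> H1
  lookup 123.64.130.101: bits 0111101101000000100000100110 walk d0:H3→d1:-→d2:-→d3:-→d4:-→d5:-→d6:-→d7:-→d8:-→d9:-→d10:-→d11:-→d12:H1→d13:-→d14:-→d15:-→d16:-→d17:-→d18:-→d19:-→d20:-→d21:-→d22:-→d23:-→d24:-→d25:-→d26:-→d27:-→d28:H0 -> H0
  lookup 123.64.0.1: bits 0111101101000000 walk d0:H3→d1:-→d2:-→d3:-→d4:-→d5:-→d6:-→d7:-→d8:-→d9:-→d10:-→d11:-→d12:H1→d13:-→d14:-→d15:-→d16:- -> H1
  + 123.64.130.96/28 (H3) depth=28

== LOOKUPS ==
["H1","H0","no-route","H1","no-route","H0","H1","H0","H1"]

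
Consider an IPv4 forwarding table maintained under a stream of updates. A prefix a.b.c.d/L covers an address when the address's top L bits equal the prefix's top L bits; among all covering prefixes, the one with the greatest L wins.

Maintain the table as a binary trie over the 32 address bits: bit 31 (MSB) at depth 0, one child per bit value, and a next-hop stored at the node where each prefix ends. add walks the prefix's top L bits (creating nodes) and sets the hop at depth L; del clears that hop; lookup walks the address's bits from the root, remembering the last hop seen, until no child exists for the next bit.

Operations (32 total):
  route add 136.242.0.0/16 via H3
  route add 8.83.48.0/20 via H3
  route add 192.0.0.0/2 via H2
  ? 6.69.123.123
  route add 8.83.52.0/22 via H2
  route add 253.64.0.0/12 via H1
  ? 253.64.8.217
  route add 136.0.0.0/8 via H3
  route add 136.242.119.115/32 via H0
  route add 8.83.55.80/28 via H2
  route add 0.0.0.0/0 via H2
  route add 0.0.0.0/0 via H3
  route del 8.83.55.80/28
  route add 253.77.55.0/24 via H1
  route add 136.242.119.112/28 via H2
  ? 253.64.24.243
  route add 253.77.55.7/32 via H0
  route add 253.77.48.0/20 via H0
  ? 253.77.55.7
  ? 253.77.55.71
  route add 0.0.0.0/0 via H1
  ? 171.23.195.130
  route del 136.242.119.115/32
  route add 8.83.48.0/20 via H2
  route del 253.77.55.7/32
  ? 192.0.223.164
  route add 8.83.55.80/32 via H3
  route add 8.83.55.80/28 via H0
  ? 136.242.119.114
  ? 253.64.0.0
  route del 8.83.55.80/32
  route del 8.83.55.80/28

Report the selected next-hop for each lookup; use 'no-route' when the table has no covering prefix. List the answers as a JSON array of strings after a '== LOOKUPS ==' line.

Apply in order:
  + 136.242.0.0/16 (H3) depth=16
  + 8.83.48.0/20 (H3) depth=20
  + 192.0.0.0/2 (H2) depth=2
  Q 6.69.123.123: descend 0000 ; hops seen [∅] ; pick no-route
  + 8.83.52.0/22 (H2) depth=22
  + 253.64.0.0/12 (H1) depth=12
  Q 253.64.8.217: descend 111111010100 ; hops seen [H2,H1] ; pick H1
  + 136.0.0.0/8 (H3) depth=8
  + 136.242.119.115/32 (H0) depth=32
  + 8.83.55.80/28 (H2) depth=28
  + 0.0.0.0/0 (H2) depth=0
  + 0.0.0.0/0 (H3) depth=0
  del 8.83.55.80/28 (clear depth 28)
  + 253.77.55.0/24 (H1) depth=24
  + 136.242.119.112/28 (H2) depth=28
  Q 253.64.24.243: descend 111111010100 ; hops seen [H3,H2,H1] ; pick H1
  + 253.77.55.7/32 (H0) depth=32
  + 253.77.48.0/20 (H0) depth=20
  Q 253.77.55.7: descend 11111101010011010011011100000111 ; hops seen [H3,H2,H1,H0,H1,H0] ; pick H0
  Q 253.77.55.71: descend 1111110101001101001101110 ; hops seen [H3,H2,H1,H0,H1] ; pick H1
  + 0.0.0.0/0 (H1) depth=0
  Q 171.23.195.130: descend 10 ; hops seen [H1] ; pick H1
  del 136.242.119.115/32 (clear depth 32)
  + 8.83.48.0/20 (H2) depth=20
  del 253.77.55.7/32 (clear depth 32)
  Q 192.0.223.164: descend 11 ; hops seen [H1,H2] ; pick H2
  + 8.83.55.80/32 (H3) depth=32
  + 8.83.55.80/28 (H0) depth=28
  Q 136.242.119.114: descend 1000100011110010011101110111001 ; hops seen [H1,H3,H3,H2] ; pick H2
  Q 253.64.0.0: descend 111111010100 ; hops seen [H1,H2,H1] ; pick H1
  del 8.83.55.80/32 (clear depth 32)
  del 8.83.55.80/28 (clear depth 28)

== LOOKUPS ==
["no-route","H1","H1","H0","H1","H1","H2","H2","H1"]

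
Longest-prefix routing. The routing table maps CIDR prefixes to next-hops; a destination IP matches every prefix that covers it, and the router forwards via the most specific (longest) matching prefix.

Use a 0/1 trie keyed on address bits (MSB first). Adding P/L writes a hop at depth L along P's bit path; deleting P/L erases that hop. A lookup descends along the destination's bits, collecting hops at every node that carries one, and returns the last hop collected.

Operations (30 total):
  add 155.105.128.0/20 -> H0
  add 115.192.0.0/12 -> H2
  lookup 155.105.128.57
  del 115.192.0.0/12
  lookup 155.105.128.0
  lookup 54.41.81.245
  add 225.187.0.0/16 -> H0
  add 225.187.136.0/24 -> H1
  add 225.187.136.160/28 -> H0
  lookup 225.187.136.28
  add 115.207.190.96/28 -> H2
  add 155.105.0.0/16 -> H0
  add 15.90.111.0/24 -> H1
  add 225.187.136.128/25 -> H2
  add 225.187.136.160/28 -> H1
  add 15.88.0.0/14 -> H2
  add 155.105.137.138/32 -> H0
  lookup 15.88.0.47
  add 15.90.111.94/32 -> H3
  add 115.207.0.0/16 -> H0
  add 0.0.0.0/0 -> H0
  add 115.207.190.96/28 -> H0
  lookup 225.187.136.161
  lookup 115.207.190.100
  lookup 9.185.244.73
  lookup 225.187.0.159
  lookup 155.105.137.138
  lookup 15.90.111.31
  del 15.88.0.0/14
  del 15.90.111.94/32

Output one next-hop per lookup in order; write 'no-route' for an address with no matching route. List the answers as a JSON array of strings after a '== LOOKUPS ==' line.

Apply in order:
  add 155.105.128.0/20 -> H0 at depth 20
  add 115.192.0.0/12 -> H2 at depth 12
  lookup 155.105.128.57: bits 10011011011010011000 walk d0:-→d1:-→d2:-→d3:-→d4:-→d5:-→d6:-→d7:-→d8:-→d9:-→d10:-→d11:-→d12:-→d13:-→d14:-→d15:-→d16:-→d17:-→d18:-→d19:-→d20:H0 -> H0
  - 115.192.0.0/12 clear@12
  lookup 155.105.128.0: bits 10011011011010011000 walk d0:-→d1:-→d2:-→d3:-→d4:-→d5:-→d6:-→d7:-→d8:-→d9:-→d10:-→d11:-→d12:-→d13:-→d14:-→d15:-→d16:-→d17:-→d18:-→d19:-→d20:H0 -> H0
  lookup 54.41.81.245: bits 0 walk d0:-→d1:- -> no-route
  add 225.187.0.0/16 -> H0 at depth 16
  add 225.187.136.0/24 -> H1 at depth 24
  add 225.187.136.160/28 -> H0 at depth 28
  lookup 225.187.136.28: bits 111000011011101110001000 walk d0:-→d1:-→d2:-→d3:-→d4:-→d5:-→d6:-→d7:-→d8:-→d9:-→d10:-→d11:-→d12:-→d13:-→d14:-→d15:-→d16:H0→d17:-→d18:-→d19:-→d20:-→d21:-→d22:-→d23:-→d24:H1 -> H1
  add 115.207.190.96/28 -> H2 at depth 28
  add 155.105.0.0/16 -> H0 at depth 16
  add 15.90.111.0/24 -> H1 at depth 24
  add 225.187.136.128/25 -> H2 at depth 25
  add 225.187.136.160/28 -> H1 at depth 28
  add 15.88.0.0/14 -> H2 at depth 14
  add 155.105.137.138/32 -> H0 at depth 32
  lookup 15.88.0.47: bits 00001111010110 walk d0:-→d1:-→d2:-→d3:-→d4:-→d5:-→d6:-→d7:-→d8:-→d9:-→d10:-→d11:-→d12:-→d13:-→d14:H2 -> H2
  add 15.90.111.94/32 -> H3 at depth 32
  add 115.207.0.0/16 -> H0 at depth 16
  add 0.0.0.0/0 -> H0 at depth 0
  add 115.207.190.96/28 -> H0 at depth 28
  lookup 225.187.136.161: bits 1110000110111011100010001010 walk d0:H0→d1:-→d2:-→d3:-→d4:-→d5:-→d6:-→d7:-→d8:-→d9:-→d10:-→d11:-→d12:-→d13:-→d14:-→d15:-→d16:H0→d17:-→d18:-→d19:-→d20:-→d21:-→d22:-→d23:-→d24:H1→d25:H2→d26:-→d27:-→d28:H1 -> H1
  lookup 115.207.190.100: bits 0111001111001111101111100110 walk d0:H0→d1:-→d2:-→d3:-→d4:-→d5:-→d6:-→d7:-→d8:-→d9:-→d10:-→d11:-→d12:-→d13:-→d14:-→d15:-→d16:H0→d17:-→d18:-→d19:-→d20:-→d21:-→d22:-→d23:-→d24:-→d25:-→d26:-→d27:-→d28:H0 -> H0
  lookup 9.185.244.73: bits 00001 walk d0:H0→d1:-→d2:-→d3:-→d4:-→d5:- -> H0
  lookup 225.187.0.159: bits 1110000110111011 walk d0:H0→d1:-→d2:-→d3:-→d4:-→d5:-→d6:-→d7:-→d8:-→d9:-→d10:-→d11:-→d12:-→d13:-→d14:-→d15:-→d16:H0 -> H0
  lookup 155.105.137.138: bits 10011011011010011000100110001010 walk d0:H0→d1:-→d2:-→d3:-→d4:-→d5:-→d6:-→d7:-→d8:-→d9:-→d10:-→d11:-→d12:-→d13:-→d14:-→d15:-→d16:H0→d17:-→d18:-→d19:-→d20:H0→d21:-→d22:-→d23:-→d24:-→d25:-→d26:-→d27:-→d28:-→d29:-→d30:-→d31:-→d32:H0 -> H0
  lookup 15.90.111.31: bits 0000111101011010011011110 walk d0:H0→d1:-→d2:-→d3:-→d4:-→d5:-→d6:-→d7:-→d8:-→d9:-→d10:-→d11:-→d12:-→d13:-→d14:H2→d15:-→d16:-→d17:-→d18:-→d19:-→d20:-→d21:-→d22:-→d23:-→d24:H1→d25:- -> H1
  - 15.88.0.0/14 clear@14
  - 15.90.111.94/32 clear@32

== LOOKUPS ==
["H0","H0","no-route","H1","H2","H1","H0","H0","H0","H0","H1"]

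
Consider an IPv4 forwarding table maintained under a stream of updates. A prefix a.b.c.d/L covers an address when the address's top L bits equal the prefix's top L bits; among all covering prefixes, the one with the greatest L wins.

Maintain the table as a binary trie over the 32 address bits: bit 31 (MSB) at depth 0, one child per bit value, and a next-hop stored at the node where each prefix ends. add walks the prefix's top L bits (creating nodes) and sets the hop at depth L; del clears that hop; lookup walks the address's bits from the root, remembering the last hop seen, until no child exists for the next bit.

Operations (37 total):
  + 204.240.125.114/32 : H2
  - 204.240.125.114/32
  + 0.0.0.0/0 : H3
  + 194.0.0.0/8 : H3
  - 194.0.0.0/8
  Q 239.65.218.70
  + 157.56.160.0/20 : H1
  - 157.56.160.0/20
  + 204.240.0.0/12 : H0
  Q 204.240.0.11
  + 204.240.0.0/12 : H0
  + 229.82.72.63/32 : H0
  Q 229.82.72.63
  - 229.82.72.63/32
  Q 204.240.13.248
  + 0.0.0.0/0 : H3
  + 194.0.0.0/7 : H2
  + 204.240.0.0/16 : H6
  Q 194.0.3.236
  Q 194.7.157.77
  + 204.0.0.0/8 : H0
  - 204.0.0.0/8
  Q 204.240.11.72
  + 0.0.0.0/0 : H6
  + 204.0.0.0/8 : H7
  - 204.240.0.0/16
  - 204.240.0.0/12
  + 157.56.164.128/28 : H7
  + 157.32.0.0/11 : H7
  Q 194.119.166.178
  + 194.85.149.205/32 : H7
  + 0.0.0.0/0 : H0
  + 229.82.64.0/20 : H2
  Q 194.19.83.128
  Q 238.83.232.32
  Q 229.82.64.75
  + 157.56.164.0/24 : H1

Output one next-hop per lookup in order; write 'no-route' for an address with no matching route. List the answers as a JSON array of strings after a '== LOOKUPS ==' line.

Apply in order:
  + 204.240.125.114/32 (H2) depth=32
  - 204.240.125.114/32 clear@32
  + 0.0.0.0/0 (H3) depth=0
  + 194.0.0.0/8 (H3) depth=8
  - 194.0.0.0/8 clear@8
  lookup 239.65.218.70: bits 11 walk d0:H3→d1:-→d2:- -> H3
  + 157.56.160.0/20 (H1) depth=20
  - 157.56.160.0/20 clear@20
  + 204.240.0.0/12 (H0) depth=12
  lookup 204.240.0.11: bits 11001100111100000 walk d0:H3→d1:-→d2:-→d3:-→d4:-→d5:-→d6:-→d7:-→d8:-→d9:-→d10:-→d11:-→d12:H0→d13:-→d14:-→d15:-→d16:-→d17:- -> H0
  + 204.240.0.0/12 (H0) depth=12
  + 229.82.72.63/32 (H0) depth=32
  lookup 229.82.72.63: bits 11100101010100100100100000111111 walk d0:H3→d1:-→d2:-→d3:-→d4:-→d5:-→d6:-→d7:-→d8:-→d9:-→d10:-→d11:-→d12:-→d13:-→d14:-→d15:-→d16:-→d17:-→d18:-→d19:-→d20:-→d21:-→d22:-→d23:-→d24:-→d25:-→d26:-→d27:-→d28:-→d29:-→d30:-→d31:-→d32:H0 -> H0
  - 229.82.72.63/32 clear@32
  lookup 204.240.13.248: bits 11001100111100000 walk d0:H3→d1:-→d2:-→d3:-→d4:-→d5:-→d6:-→d7:-→d8:-→d9:-→d10:-→d11:-→d12:H0→d13:-→d14:-→d15:-→d16:-→d17:- -> H0
  + 0.0.0.0/0 (H3) depth=0
  + 194.0.0.0/7 (H2) depth=7
  + 204.240.0.0/16 (H6) depth=16
  lookup 194.0.3.236: bits 11000010 walk d0:H3→d1:-→d2:-→d3:-→d4:-→d5:-→d6:-→d7:H2→d8:- -> H2
  lookup 194.7.157.77: bits 11000010 walk d0:H3→d1:-→d2:-→d3:-→d4:-→d5:-→d6:-→d7:H2→d8:- -> H2
  + 204.0.0.0/8 (H0) depth=8
  - 204.0.0.0/8 clear@8
  lookup 204.240.11.72: bits 11001100111100000 walk d0:H3→d1:-→d2:-→d3:-→d4:-→d5:-→d6:-→d7:-→d8:-→d9:-→d10:-→d11:-→d12:H0→d13:-→d14:-→d15:-→d16:H6→d17:- -> H6
  + 0.0.0.0/0 (H6) depth=0
  + 204.0.0.0/8 (H7) depth=8
  - 204.240.0.0/16 clear@16
  - 204.240.0.0/12 clear@12
  + 157.56.164.128/28 (H7) depth=28
  + 157.32.0.0/11 (H7) depth=11
  lookup 194.119.166.178: bits 11000010 walk d0:H6→d1:-→d2:-→d3:-→d4:-→d5:-→d6:-→d7:H2→d8:- -> H2
  + 194.85.149.205/32 (H7) depth=32
  + 0.0.0.0/0 (H0) depth=0
  + 229.82.64.0/20 (H2) depth=20
  lookup 194.19.83.128: bits 110000100 walk d0:H0→d1:-→d2:-→d3:-→d4:-→d5:-→d6:-→d7:H2→d8:-→d9:- -> H2
  lookup 238.83.232.32: bits 1110 walk d0:H0→d1:-→d2:-→d3:-→d4:- -> H0
  lookup 229.82.64.75: bits 11100101010100100100 walk d0:H0→d1:-→d2:-→d3:-→d4:-→d5:-→d6:-→d7:-→d8:-→d9:-→d10:-→d11:-→d12:-→d13:-→d14:-→d15:-→d16:-→d17:-→d18:-→d19:-→d20:H2 -> H2
  + 157.56.164.0/24 (H1) depth=24

== LOOKUPS ==
["H3","H0","H0","H0","H2","H2","H6","H2","H2","H0","H2"]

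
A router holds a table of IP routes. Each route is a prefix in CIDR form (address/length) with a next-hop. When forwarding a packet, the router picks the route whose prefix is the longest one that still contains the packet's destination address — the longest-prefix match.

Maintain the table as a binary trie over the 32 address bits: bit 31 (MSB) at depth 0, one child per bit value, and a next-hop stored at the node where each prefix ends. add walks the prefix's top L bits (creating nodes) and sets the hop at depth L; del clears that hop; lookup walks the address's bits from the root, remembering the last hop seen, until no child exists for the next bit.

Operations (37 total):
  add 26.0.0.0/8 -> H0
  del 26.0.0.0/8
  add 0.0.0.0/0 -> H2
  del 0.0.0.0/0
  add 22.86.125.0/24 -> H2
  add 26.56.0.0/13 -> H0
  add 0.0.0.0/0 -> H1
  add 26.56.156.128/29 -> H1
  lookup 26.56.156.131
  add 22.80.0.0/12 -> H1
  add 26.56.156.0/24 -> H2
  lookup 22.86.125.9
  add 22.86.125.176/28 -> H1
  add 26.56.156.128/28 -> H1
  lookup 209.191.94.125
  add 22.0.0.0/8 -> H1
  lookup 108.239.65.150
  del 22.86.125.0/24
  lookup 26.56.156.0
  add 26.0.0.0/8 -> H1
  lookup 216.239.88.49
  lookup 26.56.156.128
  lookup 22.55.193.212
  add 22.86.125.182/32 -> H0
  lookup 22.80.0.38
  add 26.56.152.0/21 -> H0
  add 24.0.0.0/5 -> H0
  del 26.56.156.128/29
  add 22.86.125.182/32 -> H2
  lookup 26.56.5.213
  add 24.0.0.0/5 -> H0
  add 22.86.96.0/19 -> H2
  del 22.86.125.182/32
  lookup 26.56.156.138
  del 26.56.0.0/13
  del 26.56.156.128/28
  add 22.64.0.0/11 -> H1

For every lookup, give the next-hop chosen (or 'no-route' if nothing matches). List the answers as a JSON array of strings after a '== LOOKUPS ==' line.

Apply in order:
  + 26.0.0.0/8 (H0) depth=8
  - 26.0.0.0/8 clear@8
  + 0.0.0.0/0 (H2) depth=0
  - 0.0.0.0/0 clear@0
  + 22.86.125.0/24 (H2) depth=24
  + 26.56.0.0/13 (H0) depth=13
  + 0.0.0.0/0 (H1) depth=0
  + 26.56.156.128/29 (H1) depth=29
  Q 26.56.156.131: descend 00011010001110001001110010000 ; hops seen [H1,H0,H1] ; pick H1
  + 22.80.0.0/12 (H1) depth=12
  + 26.56.156.0/24 (H2) depth=24
  Q 22.86.125.9: descend 000101100101011001111101 ; hops seen [H1,H1,H2] ; pick H2
  + 22.86.125.176/28 (H1) depth=28
  + 26.56.156.128/28 (H1) depth=28
  Q 209.191.94.125: descend ε ; hops seen [H1] ; pick H1
  + 22.0.0.0/8 (H1) depth=8
  Q 108.239.65.150: descend 0 ; hops seen [H1] ; pick H1
  - 22.86.125.0/24 clear@24
  Q 26.56.156.0: descend 000110100011100010011100 ; hops seen [H1,H0,H2] ; pick H2
  + 26.0.0.0/8 (H1) depth=8
  Q 216.239.88.49: descend ε ; hops seen [H1] ; pick H1
  Q 26.56.156.128: descend 00011010001110001001110010000 ; hops seen [H1,H1,H0,H2,H1,H1] ; pick H1
  Q 22.55.193.212: descend 000101100 ; hops seen [H1,H1] ; pick H1
  + 22.86.125.182/32 (H0) depth=32
  Q 22.80.0.38: descend 0001011001010 ; hops seen [H1,H1,H1] ; pick H1
  + 26.56.152.0/21 (H0) depth=21
  + 24.0.0.0/5 (H0) depth=5
  - 26.56.156.128/29 clear@29
  + 22.86.125.182/32 (H2) depth=32
  Q 26.56.5.213: descend 0001101000111000 ; hops seen [H1,H0,H1,H0] ; pick H0
  + 24.0.0.0/5 (H0) depth=5
  + 22.86.96.0/19 (H2) depth=19
  - 22.86.125.182/32 clear@32
  Q 26.56.156.138: descend 0001101000111000100111001000 ; hops seen [H1,H0,H1,H0,H0,H2,H1] ; pick H1
  - 26.56.0.0/13 clear@13
  - 26.56.156.128/28 clear@28
  + 22.64.0.0/11 (H1) depth=11

== LOOKUPS ==
["H1","H2","H1","H1","H2","H1","H1","H1","H1","H0","H1"]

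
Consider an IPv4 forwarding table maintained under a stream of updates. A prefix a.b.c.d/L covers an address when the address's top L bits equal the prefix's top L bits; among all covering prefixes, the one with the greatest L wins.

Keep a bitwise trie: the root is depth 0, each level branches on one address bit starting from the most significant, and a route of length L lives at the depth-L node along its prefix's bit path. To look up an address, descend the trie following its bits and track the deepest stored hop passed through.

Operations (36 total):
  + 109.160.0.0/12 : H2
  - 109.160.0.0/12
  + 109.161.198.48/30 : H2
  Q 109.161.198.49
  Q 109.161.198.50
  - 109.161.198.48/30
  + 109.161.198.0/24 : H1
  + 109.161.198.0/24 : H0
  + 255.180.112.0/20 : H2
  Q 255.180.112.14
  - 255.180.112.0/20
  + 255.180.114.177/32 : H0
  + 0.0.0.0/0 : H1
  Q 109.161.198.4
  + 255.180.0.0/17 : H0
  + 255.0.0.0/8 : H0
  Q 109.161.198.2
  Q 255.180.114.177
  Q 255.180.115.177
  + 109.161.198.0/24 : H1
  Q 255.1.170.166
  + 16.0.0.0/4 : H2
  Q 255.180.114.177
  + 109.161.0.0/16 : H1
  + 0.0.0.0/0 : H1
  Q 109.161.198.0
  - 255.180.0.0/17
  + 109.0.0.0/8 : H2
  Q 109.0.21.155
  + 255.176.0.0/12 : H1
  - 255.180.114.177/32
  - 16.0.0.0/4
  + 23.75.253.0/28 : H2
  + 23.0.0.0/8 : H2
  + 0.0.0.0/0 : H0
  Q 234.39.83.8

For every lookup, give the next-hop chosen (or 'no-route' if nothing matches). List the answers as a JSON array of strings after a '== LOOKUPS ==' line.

Process each operation:
  + 109.160.0.0/12 (H2) depth=12
  - 109.160.0.0/12 clear@12
  + 109.161.198.48/30 (H2) depth=30
  lookup 109.161.198.49: bits 011011011010000111000110001100 walk d0:-→d1:-→d2:-→d3:-→d4:-→d5:-→d6:-→d7:-→d8:-→d9:-→d10:-→d11:-→d12:-→d13:-→d14:-→d15:-→d16:-→d17:-→d18:-→d19:-→d20:-→d21:-→d22:-→d23:-→d24:-→d25:-→d26:-→d27:-→d28:-→d29:-→d30:H2 -> H2
  lookup 109.161.198.50: bits 011011011010000111000110001100 walk d0:-→d1:-→d2:-→d3:-→d4:-→d5:-→d6:-→d7:-→d8:-→d9:-→d10:-→d11:-→d12:-→d13:-→d14:-→d15:-→d16:-→d17:-→d18:-→d19:-→d20:-→d21:-→d22:-→d23:-→d24:-→d25:-→d26:-→d27:-→d28:-→d29:-→d30:H2 -> H2
  - 109.161.198.48/30 clear@30
  + 109.161.198.0/24 (H1) depth=24
  + 109.161.198.0/24 (H0) depth=24
  + 255.180.112.0/20 (H2) depth=20
  lookup 255.180.112.14: bits 11111111101101000111 walk d0:-→d1:-→d2:-→d3:-→d4:-→d5:-→d6:-→d7:-→d8:-→d9:-→d10:-→d11:-→d12:-→d13:-→d14:-→d15:-→d16:-→d17:-→d18:-→d19:-→d20:H2 -> H2
  - 255.180.112.0/20 clear@20
  + 255.180.114.177/32 (H0) depth=32
  + 0.0.0.0/0 (H1) depth=0
  lookup 109.161.198.4: bits 01101101101000011100011000 walk d0:H1→d1:-→d2:-→d3:-→d4:-→d5:-→d6:-→d7:-→d8:-→d9:-→d10:-→d11:-→d12:-→d13:-→d14:-→d15:-→d16:-→d17:-→d18:-→d19:-→d20:-→d21:-→d22:-→d23:-→d24:H0→d25:-→d26:- -> H0
  + 255.180.0.0/17 (H0) depth=17
  + 255.0.0.0/8 (H0) depth=8
  lookup 109.161.198.2: bits 01101101101000011100011000 walk d0:H1→d1:-→d2:-→d3:-→d4:-→d5:-→d6:-→d7:-→d8:-→d9:-→d10:-→d11:-→d12:-→d13:-→d14:-→d15:-→d16:-→d17:-→d18:-→d19:-→d20:-→d21:-→d22:-→d23:-→d24:H0→d25:-→d26:- -> H0
  lookup 255.180.114.177: bits 11111111101101000111001010110001 walk d0:H1→d1:-→d2:-→d3:-→d4:-→d5:-→d6:-→d7:-→d8:H0→d9:-→d10:-→d11:-→d12:-→d13:-→d14:-→d15:-→d16:-→d17:H0→d18:-→d19:-→d20:-→d21:-→d22:-→d23:-→d24:-→d25:-→d26:-→d27:-→d28:-→d29:-→d30:-→d31:-→d32:H0 -> H0
  lookup 255.180.115.177: bits 11111111101101000111001 walk d0:H1→d1:-→d2:-→d3:-→d4:-→d5:-→d6:-→d7:-→d8:H0→d9:-→d10:-→d11:-→d12:-→d13:-→d14:-→d15:-→d16:-→d17:H0→d18:-→d19:-→d20:-→d21:-→d22:-→d23:- -> H0
  + 109.161.198.0/24 (H1) depth=24
  lookup 255.1.170.166: bits 11111111 walk d0:H1→d1:-→d2:-→d3:-→d4:-→d5:-→d6:-→d7:-→d8:H0 -> H0
  + 16.0.0.0/4 (H2) depth=4
  lookup 255.180.114.177: bits 11111111101101000111001010110001 walk d0:H1→d1:-→d2:-→d3:-→d4:-→d5:-→d6:-→d7:-→d8:H0→d9:-→d10:-→d11:-→d12:-→d13:-→d14:-→d15:-→d16:-→d17:H0→d18:-→d19:-→d20:-→d21:-→d22:-→d23:-→d24:-→d25:-→d26:-→d27:-→d28:-→d29:-→d30:-→d31:-→d32:H0 -> H0
  + 109.161.0.0/16 (H1) depth=16
  + 0.0.0.0/0 (H1) depth=0
  lookup 109.161.198.0: bits 01101101101000011100011000 walk d0:H1→d1:-→d2:-→d3:-→d4:-→d5:-→d6:-→d7:-→d8:-→d9:-→d10:-→d11:-→d12:-→d13:-→d14:-→d15:-→d16:H1→d17:-→d18:-→d19:-→d20:-→d21:-→d22:-→d23:-→d24:H1→d25:-→d26:- -> H1
  - 255.180.0.0/17 clear@17
  + 109.0.0.0/8 (H2) depth=8
  lookup 109.0.21.155: bits 01101101 walk d0:H1→d1:-→d2:-→d3:-→d4:-→d5:-→d6:-→d7:-→d8:H2 -> H2
  + 255.176.0.0/12 (H1) depth=12
  - 255.180.114.177/32 clear@32
  - 16.0.0.0/4 clear@4
  + 23.75.253.0/28 (H2) depth=28
  + 23.0.0.0/8 (H2) depth=8
  + 0.0.0.0/0 (H0) depth=0
  lookup 234.39.83.8: bits 111 walk d0:H0→d1:-→d2:-→d3:- -> H0

== LOOKUPS ==
["H2","H2","H2","H0","H0","H0","H0","H0","H0","H1","H2","H0"]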